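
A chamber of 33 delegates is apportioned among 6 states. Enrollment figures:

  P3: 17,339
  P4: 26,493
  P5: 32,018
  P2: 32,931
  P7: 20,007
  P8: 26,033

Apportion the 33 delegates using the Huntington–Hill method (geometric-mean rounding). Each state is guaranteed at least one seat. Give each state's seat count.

With divisor 4795: modified quotas P3 3.616, P4 5.525, P5 6.677, P2 6.868, P7 4.172, P8 5.429.
Geometric-mean thresholds: P3 √(3·4)=3.464, P4 √(5·6)=5.477, P5 √(6·7)=6.481, P2 √(6·7)=6.481, P7 √(4·5)=4.472, P8 √(5·6)=5.477.
Each quota rounded against its threshold gives P3 4, P4 6, P5 7, P2 7, P7 4, P8 5 (total 33).

P3 4, P4 6, P5 7, P2 7, P7 4, P8 5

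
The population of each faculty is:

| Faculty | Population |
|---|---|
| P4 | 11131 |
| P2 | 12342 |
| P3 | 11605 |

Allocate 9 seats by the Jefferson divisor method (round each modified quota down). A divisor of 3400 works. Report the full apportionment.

With modified divisor 3400: modified quotas P4 3.274, P2 3.630, P3 3.413.
Rounding down: P4 3, P2 3, P3 3 (total 9).

P4 3, P2 3, P3 3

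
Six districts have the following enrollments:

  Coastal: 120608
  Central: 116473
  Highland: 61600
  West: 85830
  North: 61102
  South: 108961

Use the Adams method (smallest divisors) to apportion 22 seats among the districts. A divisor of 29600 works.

Coastal 5, Central 4, Highland 3, West 3, North 3, South 4

With modified divisor 29600: modified quotas Coastal 4.075, Central 3.935, Highland 2.081, West 2.900, North 2.064, South 3.681.
Rounding up: Coastal 5, Central 4, Highland 3, West 3, North 3, South 4 (total 22).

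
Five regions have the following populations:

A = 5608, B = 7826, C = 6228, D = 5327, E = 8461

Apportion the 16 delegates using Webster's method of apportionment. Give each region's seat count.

A 3, B 4, C 3, D 2, E 4

Standard divisor 33450/16 ≈ 2090.625; standard quotas: A 2.682, B 3.743, C 2.979, D 2.548, E 4.047.
Rounding to the nearest integer gives 3, 4, 3, 3, 4 = 17 seats, so the divisor must be adjusted.
With modified divisor 2200: modified quotas A 2.549, B 3.557, C 2.831, D 2.421, E 3.846.
Rounding to the nearest integer: A 3, B 4, C 3, D 2, E 4 (total 16).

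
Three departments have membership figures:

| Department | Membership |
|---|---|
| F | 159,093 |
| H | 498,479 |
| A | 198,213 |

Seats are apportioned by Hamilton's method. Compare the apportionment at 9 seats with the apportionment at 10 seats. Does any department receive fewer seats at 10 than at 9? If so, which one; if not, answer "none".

At 9 seats: F 2, H 5, A 2.
At 10 seats: F 2, H 6, A 2.
No department's allocation decreased.

none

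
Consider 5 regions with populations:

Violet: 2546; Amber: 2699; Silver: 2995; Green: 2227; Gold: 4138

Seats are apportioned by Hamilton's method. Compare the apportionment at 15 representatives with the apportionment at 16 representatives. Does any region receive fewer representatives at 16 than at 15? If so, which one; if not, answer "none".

none

At 15 seats: Violet 3, Amber 3, Silver 3, Green 2, Gold 4.
At 16 seats: Violet 3, Amber 3, Silver 3, Green 2, Gold 5.
No region's allocation decreased.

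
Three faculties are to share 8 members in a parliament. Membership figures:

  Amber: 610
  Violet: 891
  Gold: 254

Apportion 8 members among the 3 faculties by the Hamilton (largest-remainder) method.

Amber 3; Violet 4; Gold 1

The standard divisor is 1755/8 ≈ 219.375.
Standard quotas: Amber 2.781, Violet 4.062, Gold 1.158.
Lower quotas: Amber 2, Violet 4, Gold 1 (sum 7, leaving 1 seat).
Remainders in descending order: Amber 0.781, Gold 0.158, Violet 0.062.
Largest remainder: Amber receives the extra seat.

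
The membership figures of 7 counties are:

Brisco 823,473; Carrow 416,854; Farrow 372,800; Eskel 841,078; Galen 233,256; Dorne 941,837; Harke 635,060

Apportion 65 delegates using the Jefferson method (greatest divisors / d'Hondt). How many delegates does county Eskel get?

Standard divisor 4264358/65 ≈ 65605.508; standard quotas: Brisco 12.552, Carrow 6.354, Farrow 5.682, Eskel 12.820, Galen 3.555, Dorne 14.356, Harke 9.680.
Rounding down gives 12, 6, 5, 12, 3, 14, 9 = 61 seats, so the divisor must be adjusted.
With modified divisor 62500: modified quotas Brisco 13.176, Carrow 6.670, Farrow 5.965, Eskel 13.457, Galen 3.732, Dorne 15.069, Harke 10.161.
Rounding down: Brisco 13, Carrow 6, Farrow 5, Eskel 13, Galen 3, Dorne 15, Harke 10 (total 65).
Eskel receives 13.

13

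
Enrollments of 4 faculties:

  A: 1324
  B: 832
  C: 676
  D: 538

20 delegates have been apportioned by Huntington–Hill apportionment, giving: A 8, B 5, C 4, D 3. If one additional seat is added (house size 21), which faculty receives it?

Priority for the next seat is population ÷ (√(s·(s+1))).
Priorities: A 156.035, B 151.902, C 151.158, D 155.307.
Highest priority: A.

A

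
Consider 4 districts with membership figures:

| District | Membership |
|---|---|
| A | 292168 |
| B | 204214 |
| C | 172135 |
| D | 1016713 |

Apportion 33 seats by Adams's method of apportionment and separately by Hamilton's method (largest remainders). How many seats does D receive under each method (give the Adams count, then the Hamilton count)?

19 and 20

Adams: A 6, B 4, C 4, D 19.
Hamilton: A 6, B 4, C 3, D 20.
D gets 19 under Adams and 20 under Hamilton.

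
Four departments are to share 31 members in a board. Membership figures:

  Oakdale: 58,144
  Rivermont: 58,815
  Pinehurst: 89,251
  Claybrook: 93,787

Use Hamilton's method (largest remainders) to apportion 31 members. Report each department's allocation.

Oakdale: 6, Rivermont: 6, Pinehurst: 9, Claybrook: 10

The standard divisor is 299997/31 ≈ 9677.323.
Standard quotas: Oakdale 6.0083, Rivermont 6.0776, Pinehurst 9.2227, Claybrook 9.6914.
Lower quotas: Oakdale 6, Rivermont 6, Pinehurst 9, Claybrook 9 (sum 30, leaving 1 seat).
Remainders in descending order: Claybrook 0.6914, Pinehurst 0.2227, Rivermont 0.0776, Oakdale 0.0083.
The surplus seat goes to Claybrook.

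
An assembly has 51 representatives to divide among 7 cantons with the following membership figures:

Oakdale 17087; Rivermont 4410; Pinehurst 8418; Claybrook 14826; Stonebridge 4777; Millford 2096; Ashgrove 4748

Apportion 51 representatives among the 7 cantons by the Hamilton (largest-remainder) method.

Oakdale: 16, Rivermont: 4, Pinehurst: 8, Claybrook: 13, Stonebridge: 4, Millford: 2, Ashgrove: 4

Total 56362; standard divisor 56362/51 ≈ 1105.137.
Standard quotas: Oakdale 15.4614, Rivermont 3.9905, Pinehurst 7.6172, Claybrook 13.4155, Stonebridge 4.3225, Millford 1.8966, Ashgrove 4.2963.
Lower quotas: Oakdale 15, Rivermont 3, Pinehurst 7, Claybrook 13, Stonebridge 4, Millford 1, Ashgrove 4 (sum 47, leaving 4 seats).
Remainders in descending order: Rivermont 0.9905, Millford 0.8966, Pinehurst 0.6172, Oakdale 0.4614, Claybrook 0.4155, Stonebridge 0.3225, Ashgrove 0.2963.
Largest remainders: Rivermont, Millford, Pinehurst, Oakdale receive the extra seats.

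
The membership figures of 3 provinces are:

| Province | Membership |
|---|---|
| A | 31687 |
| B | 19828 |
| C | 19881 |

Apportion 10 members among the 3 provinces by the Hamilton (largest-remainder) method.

A 4, B 3, C 3

The standard divisor is 71396/10 ≈ 7139.6.
Standard quotas: A 4.4382, B 2.7772, C 2.7846.
Lower quotas: A 4, B 2, C 2 (sum 8, leaving 2 seats).
Remainders in descending order: C 0.7846, B 0.7772, A 0.4382.
Largest remainders: C, B receive the extra seats.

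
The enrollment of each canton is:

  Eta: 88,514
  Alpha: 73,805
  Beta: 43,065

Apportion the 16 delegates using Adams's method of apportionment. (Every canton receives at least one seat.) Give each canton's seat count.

Standard divisor 205384/16 ≈ 12836.5; standard quotas: Eta 6.895, Alpha 5.750, Beta 3.355.
Rounding up gives 7, 6, 4 = 17 seats, so the divisor must be adjusted.
With modified divisor 14600: modified quotas Eta 6.063, Alpha 5.055, Beta 2.950.
Rounding up: Eta 7, Alpha 6, Beta 3 (total 16).

Eta 7, Alpha 6, Beta 3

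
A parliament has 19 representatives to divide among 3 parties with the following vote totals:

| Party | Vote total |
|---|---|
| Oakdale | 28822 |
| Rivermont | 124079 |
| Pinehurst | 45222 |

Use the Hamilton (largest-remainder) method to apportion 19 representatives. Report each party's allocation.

The standard divisor is 198123/19 ≈ 10427.526.
Standard quotas: Oakdale 2.7640, Rivermont 11.8992, Pinehurst 4.3368.
Lower quotas: Oakdale 2, Rivermont 11, Pinehurst 4 (sum 17, leaving 2 seats).
Remainders in descending order: Rivermont 0.8992, Oakdale 0.7640, Pinehurst 0.3368.
The surplus seats go to Rivermont, Oakdale.

Oakdale 3, Rivermont 12, Pinehurst 4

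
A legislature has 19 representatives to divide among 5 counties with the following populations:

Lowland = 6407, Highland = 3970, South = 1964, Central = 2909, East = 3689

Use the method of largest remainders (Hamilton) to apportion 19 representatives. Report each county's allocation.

Lowland 6; Highland 4; South 2; Central 3; East 4

Total 18939; standard divisor 18939/19 ≈ 996.789.
Standard quotas: Lowland 6.4276, Highland 3.9828, South 1.9703, Central 2.9184, East 3.7009.
Lower quotas: Lowland 6, Highland 3, South 1, Central 2, East 3 (sum 15, leaving 4 seats).
Remainders in descending order: Highland 0.9828, South 0.9703, Central 0.9184, East 0.7009, Lowland 0.4276.
The surplus seats go to Highland, South, Central, East.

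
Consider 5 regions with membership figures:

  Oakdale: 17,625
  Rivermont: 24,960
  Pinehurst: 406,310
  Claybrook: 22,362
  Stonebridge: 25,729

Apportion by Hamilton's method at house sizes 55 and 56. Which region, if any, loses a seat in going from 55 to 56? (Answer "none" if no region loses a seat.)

At 55 seats: Oakdale 2, Rivermont 3, Pinehurst 45, Claybrook 2, Stonebridge 3.
At 56 seats: Oakdale 2, Rivermont 3, Pinehurst 46, Claybrook 2, Stonebridge 3.
No region's allocation decreased.

none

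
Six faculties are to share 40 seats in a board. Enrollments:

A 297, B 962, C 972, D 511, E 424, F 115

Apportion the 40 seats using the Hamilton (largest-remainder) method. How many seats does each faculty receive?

A 4; B 12; C 12; D 6; E 5; F 1

Total 3281; standard divisor 3281/40 ≈ 82.025.
Standard quotas: A 3.621, B 11.728, C 11.850, D 6.230, E 5.169, F 1.402.
Lower quotas: A 3, B 11, C 11, D 6, E 5, F 1 (sum 37, leaving 3 seats).
Remainders in descending order: C 0.850, B 0.728, A 0.621, F 0.402, D 0.230, E 0.169.
Largest remainders: C, B, A receive the extra seats.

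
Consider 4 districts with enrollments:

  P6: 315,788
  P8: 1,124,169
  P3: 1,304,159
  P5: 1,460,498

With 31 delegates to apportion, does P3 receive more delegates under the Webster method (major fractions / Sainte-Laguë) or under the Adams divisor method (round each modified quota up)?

Webster: P6 2, P8 8, P3 10, P5 11.
Adams: P6 3, P8 8, P3 9, P5 11.
P3 gets 10 under Webster and 9 under Adams.

Webster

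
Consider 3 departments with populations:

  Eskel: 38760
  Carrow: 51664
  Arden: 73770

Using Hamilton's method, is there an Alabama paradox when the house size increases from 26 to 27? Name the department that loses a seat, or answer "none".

none

At 26 seats: Eskel 6, Carrow 8, Arden 12.
At 27 seats: Eskel 6, Carrow 9, Arden 12.
No department's allocation decreased.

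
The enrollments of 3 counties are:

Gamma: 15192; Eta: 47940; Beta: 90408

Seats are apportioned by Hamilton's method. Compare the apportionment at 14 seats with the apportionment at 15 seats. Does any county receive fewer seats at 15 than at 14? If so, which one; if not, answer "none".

At 14 seats: Gamma 2, Eta 4, Beta 8.
At 15 seats: Gamma 1, Eta 5, Beta 9.
Gamma drops from 2 to 1.

Gamma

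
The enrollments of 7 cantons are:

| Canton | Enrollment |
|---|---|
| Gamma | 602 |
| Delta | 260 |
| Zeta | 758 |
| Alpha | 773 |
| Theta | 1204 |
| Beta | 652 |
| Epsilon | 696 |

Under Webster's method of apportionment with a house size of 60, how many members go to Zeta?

Standard divisor 4945/60 ≈ 82.417; standard quotas: Gamma 7.304, Delta 3.155, Zeta 9.197, Alpha 9.379, Theta 14.609, Beta 7.911, Epsilon 8.445.
Rounding to the nearest integer gives 7, 3, 9, 9, 15, 8, 8 = 59 seats, so the divisor must be adjusted.
With modified divisor 81.6: modified quotas Gamma 7.377, Delta 3.186, Zeta 9.289, Alpha 9.473, Theta 14.755, Beta 7.990, Epsilon 8.529.
Rounding to the nearest integer: Gamma 7, Delta 3, Zeta 9, Alpha 9, Theta 15, Beta 8, Epsilon 9 (total 60).
Zeta receives 9.

9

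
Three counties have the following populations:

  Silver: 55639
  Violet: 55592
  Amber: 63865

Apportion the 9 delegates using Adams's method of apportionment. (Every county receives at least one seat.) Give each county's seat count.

Standard divisor 175096/9 ≈ 19455.111; standard quotas: Silver 2.860, Violet 2.857, Amber 3.283.
Rounding up gives 3, 3, 4 = 10 seats, so the divisor must be adjusted.
With modified divisor 24500: modified quotas Silver 2.271, Violet 2.269, Amber 2.607.
Rounding up: Silver 3, Violet 3, Amber 3 (total 9).

Silver: 3; Violet: 3; Amber: 3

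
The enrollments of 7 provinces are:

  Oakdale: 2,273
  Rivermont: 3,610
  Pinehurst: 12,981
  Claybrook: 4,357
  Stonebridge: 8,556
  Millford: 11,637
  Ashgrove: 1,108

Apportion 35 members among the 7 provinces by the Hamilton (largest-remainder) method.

Total 44522; standard divisor 44522/35 ≈ 1272.057.
Standard quotas: Oakdale 1.7869, Rivermont 2.8379, Pinehurst 10.2047, Claybrook 3.4252, Stonebridge 6.7261, Millford 9.1482, Ashgrove 0.8710.
Lower quotas: Oakdale 1, Rivermont 2, Pinehurst 10, Claybrook 3, Stonebridge 6, Millford 9, Ashgrove 0 (sum 31, leaving 4 seats).
Remainders in descending order: Ashgrove 0.8710, Rivermont 0.8379, Oakdale 0.7869, Stonebridge 0.7261, Claybrook 0.4252, Pinehurst 0.2047, Millford 0.1482.
Largest remainders: Ashgrove, Rivermont, Oakdale, Stonebridge receive the extra seats.

Oakdale 2; Rivermont 3; Pinehurst 10; Claybrook 3; Stonebridge 7; Millford 9; Ashgrove 1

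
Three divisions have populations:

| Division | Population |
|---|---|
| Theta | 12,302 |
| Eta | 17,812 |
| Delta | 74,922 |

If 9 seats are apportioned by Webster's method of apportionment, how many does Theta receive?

Standard divisor 105036/9 ≈ 11670.667; standard quotas: Theta 1.054, Eta 1.526, Delta 6.420.
Rounding to the nearest integer gives Theta 1, Eta 2, Delta 6 — total 9, matching the house size, so no adjustment is needed.
Theta receives 1.

1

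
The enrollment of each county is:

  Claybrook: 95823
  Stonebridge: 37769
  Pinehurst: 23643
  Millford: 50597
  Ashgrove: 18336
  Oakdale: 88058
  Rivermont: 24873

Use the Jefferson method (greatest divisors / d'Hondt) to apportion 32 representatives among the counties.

Claybrook: 10, Stonebridge: 3, Pinehurst: 2, Millford: 5, Ashgrove: 1, Oakdale: 9, Rivermont: 2

Standard divisor 339099/32 ≈ 10596.844; standard quotas: Claybrook 9.043, Stonebridge 3.564, Pinehurst 2.231, Millford 4.775, Ashgrove 1.730, Oakdale 8.310, Rivermont 2.347.
Rounding down gives 9, 3, 2, 4, 1, 8, 2 = 29 seats, so the divisor must be adjusted.
With modified divisor 9500: modified quotas Claybrook 10.087, Stonebridge 3.976, Pinehurst 2.489, Millford 5.326, Ashgrove 1.930, Oakdale 9.269, Rivermont 2.618.
Rounding down: Claybrook 10, Stonebridge 3, Pinehurst 2, Millford 5, Ashgrove 1, Oakdale 9, Rivermont 2 (total 32).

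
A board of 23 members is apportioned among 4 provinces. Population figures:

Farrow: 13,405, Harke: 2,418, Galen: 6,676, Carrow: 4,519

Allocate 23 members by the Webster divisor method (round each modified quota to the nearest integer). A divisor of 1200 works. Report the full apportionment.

With modified divisor 1200: modified quotas Farrow 11.171, Harke 2.015, Galen 5.563, Carrow 3.766.
Rounding to the nearest integer: Farrow 11, Harke 2, Galen 6, Carrow 4 (total 23).

Farrow 11; Harke 2; Galen 6; Carrow 4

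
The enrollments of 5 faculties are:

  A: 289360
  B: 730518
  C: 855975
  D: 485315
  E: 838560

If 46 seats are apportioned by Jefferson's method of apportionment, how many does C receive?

Standard divisor 3199728/46 ≈ 69559.304; standard quotas: A 4.160, B 10.502, C 12.306, D 6.977, E 12.055.
Rounding down gives 4, 10, 12, 6, 12 = 44 seats, so the divisor must be adjusted.
With modified divisor 66100: modified quotas A 4.378, B 11.052, C 12.950, D 7.342, E 12.686.
Rounding down: A 4, B 11, C 12, D 7, E 12 (total 46).
C receives 12.

12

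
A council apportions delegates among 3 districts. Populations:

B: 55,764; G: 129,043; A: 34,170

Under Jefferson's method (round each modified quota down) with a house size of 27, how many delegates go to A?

Standard divisor 218977/27 ≈ 8110.259; standard quotas: B 6.876, G 15.911, A 4.213.
Rounding down gives 6, 15, 4 = 25 seats, so the divisor must be adjusted.
With modified divisor 7800: modified quotas B 7.149, G 16.544, A 4.381.
Rounding down: B 7, G 16, A 4 (total 27).
A receives 4.

4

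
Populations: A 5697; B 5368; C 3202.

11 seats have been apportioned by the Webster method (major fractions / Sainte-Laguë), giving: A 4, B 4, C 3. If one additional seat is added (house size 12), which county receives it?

Priority for the next seat is population ÷ (current seats + 0.5).
Priorities: A 1266.000, B 1192.889, C 914.857.
Highest priority: A.

A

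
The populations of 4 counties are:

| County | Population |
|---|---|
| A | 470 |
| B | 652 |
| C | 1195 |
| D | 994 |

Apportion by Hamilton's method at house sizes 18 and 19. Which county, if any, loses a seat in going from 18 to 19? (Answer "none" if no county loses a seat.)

A

At 18 seats: A 3, B 4, C 6, D 5.
At 19 seats: A 2, B 4, C 7, D 6.
A drops from 3 to 2.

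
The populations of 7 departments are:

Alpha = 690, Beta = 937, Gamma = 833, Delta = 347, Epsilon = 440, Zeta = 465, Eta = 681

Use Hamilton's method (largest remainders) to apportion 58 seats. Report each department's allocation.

Alpha 9; Beta 12; Gamma 11; Delta 5; Epsilon 6; Zeta 6; Eta 9

The standard divisor is 4393/58 ≈ 75.741.
Standard quotas: Alpha 9.110, Beta 12.371, Gamma 10.998, Delta 4.581, Epsilon 5.809, Zeta 6.139, Eta 8.991.
Lower quotas: Alpha 9, Beta 12, Gamma 10, Delta 4, Epsilon 5, Zeta 6, Eta 8 (sum 54, leaving 4 seats).
Remainders in descending order: Gamma 0.998, Eta 0.991, Epsilon 0.809, Delta 0.581, Beta 0.371, Zeta 0.139, Alpha 0.110.
Largest remainders: Gamma, Eta, Epsilon, Delta receive the extra seats.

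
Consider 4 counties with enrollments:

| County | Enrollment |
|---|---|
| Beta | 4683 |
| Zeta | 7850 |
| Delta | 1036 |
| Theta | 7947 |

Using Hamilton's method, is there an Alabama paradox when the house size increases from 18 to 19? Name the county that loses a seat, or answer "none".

At 18 seats: Beta 4, Zeta 6, Delta 1, Theta 7.
At 19 seats: Beta 4, Zeta 7, Delta 1, Theta 7.
No county's allocation decreased.

none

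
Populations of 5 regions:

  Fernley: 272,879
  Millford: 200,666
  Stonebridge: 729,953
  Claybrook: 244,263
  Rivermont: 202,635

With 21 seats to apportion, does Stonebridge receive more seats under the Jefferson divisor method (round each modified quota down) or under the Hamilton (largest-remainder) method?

Jefferson

Jefferson: Fernley 4, Millford 2, Stonebridge 10, Claybrook 3, Rivermont 2.
Hamilton: Fernley 3, Millford 3, Stonebridge 9, Claybrook 3, Rivermont 3.
Stonebridge gets 10 under Jefferson and 9 under Hamilton.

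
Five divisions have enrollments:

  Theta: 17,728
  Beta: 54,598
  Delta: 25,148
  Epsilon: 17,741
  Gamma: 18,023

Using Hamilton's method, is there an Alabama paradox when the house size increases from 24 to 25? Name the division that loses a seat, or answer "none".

none

At 24 seats: Theta 3, Beta 10, Delta 5, Epsilon 3, Gamma 3.
At 25 seats: Theta 3, Beta 10, Delta 5, Epsilon 3, Gamma 4.
No division's allocation decreased.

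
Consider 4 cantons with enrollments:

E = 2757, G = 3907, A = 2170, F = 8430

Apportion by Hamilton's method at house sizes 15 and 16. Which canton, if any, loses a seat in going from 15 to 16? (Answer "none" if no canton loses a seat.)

At 15 seats: E 3, G 3, A 2, F 7.
At 16 seats: E 2, G 4, A 2, F 8.
E drops from 3 to 2.

E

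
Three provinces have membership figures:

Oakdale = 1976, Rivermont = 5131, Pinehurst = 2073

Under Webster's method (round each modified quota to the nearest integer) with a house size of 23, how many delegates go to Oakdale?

Standard divisor 9180/23 ≈ 399.13; standard quotas: Oakdale 4.951, Rivermont 12.855, Pinehurst 5.194.
Rounding to the nearest integer gives Oakdale 5, Rivermont 13, Pinehurst 5 — total 23, matching the house size, so no adjustment is needed.
Oakdale receives 5.

5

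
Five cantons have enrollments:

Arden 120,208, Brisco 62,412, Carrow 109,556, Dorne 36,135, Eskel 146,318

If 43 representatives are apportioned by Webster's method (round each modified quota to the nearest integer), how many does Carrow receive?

Standard divisor 474629/43 ≈ 11037.884; standard quotas: Arden 10.890, Brisco 5.654, Carrow 9.925, Dorne 3.274, Eskel 13.256.
Rounding to the nearest integer gives Arden 11, Brisco 6, Carrow 10, Dorne 3, Eskel 13 — total 43, matching the house size, so no adjustment is needed.
Carrow receives 10.

10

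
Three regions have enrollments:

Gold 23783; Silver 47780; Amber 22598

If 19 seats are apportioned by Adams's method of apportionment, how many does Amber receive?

Standard divisor 94161/19 ≈ 4955.842; standard quotas: Gold 4.799, Silver 9.641, Amber 4.560.
Rounding up gives 5, 10, 5 = 20 seats, so the divisor must be adjusted.
With modified divisor 5500: modified quotas Gold 4.324, Silver 8.687, Amber 4.109.
Rounding up: Gold 5, Silver 9, Amber 5 (total 19).
Amber receives 5.

5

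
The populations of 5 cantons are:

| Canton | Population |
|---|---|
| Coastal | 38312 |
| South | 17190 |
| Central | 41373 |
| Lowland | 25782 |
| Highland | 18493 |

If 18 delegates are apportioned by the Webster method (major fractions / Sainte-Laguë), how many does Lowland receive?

Standard divisor 141150/18 ≈ 7841.667; standard quotas: Coastal 4.886, South 2.192, Central 5.276, Lowland 3.288, Highland 2.358.
Rounding to the nearest integer gives 5, 2, 5, 3, 2 = 17 seats, so the divisor must be adjusted.
With modified divisor 7460: modified quotas Coastal 5.136, South 2.304, Central 5.546, Lowland 3.456, Highland 2.479.
Rounding to the nearest integer: Coastal 5, South 2, Central 6, Lowland 3, Highland 2 (total 18).
Lowland receives 3.

3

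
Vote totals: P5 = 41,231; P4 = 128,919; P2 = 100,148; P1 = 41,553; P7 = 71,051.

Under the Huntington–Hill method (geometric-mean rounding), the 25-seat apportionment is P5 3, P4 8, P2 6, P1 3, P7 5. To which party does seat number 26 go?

P2

Priority for the next seat is population ÷ (√(s·(s+1))).
Priorities: P5 11902.364, P4 15193.250, P2 15453.172, P1 11995.318, P7 12972.078.
Highest priority: P2.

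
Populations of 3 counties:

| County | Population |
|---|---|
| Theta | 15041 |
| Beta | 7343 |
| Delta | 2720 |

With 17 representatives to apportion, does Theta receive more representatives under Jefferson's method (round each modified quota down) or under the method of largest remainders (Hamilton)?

Jefferson: Theta 11, Beta 5, Delta 1.
Hamilton: Theta 10, Beta 5, Delta 2.
Theta gets 11 under Jefferson and 10 under Hamilton.

Jefferson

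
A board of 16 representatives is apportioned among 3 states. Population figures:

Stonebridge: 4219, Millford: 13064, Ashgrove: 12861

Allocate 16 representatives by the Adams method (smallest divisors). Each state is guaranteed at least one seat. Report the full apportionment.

Standard divisor 30144/16 ≈ 1884; standard quotas: Stonebridge 2.239, Millford 6.934, Ashgrove 6.826.
Rounding up gives 3, 7, 7 = 17 seats, so the divisor must be adjusted.
With modified divisor 2133.3: modified quotas Stonebridge 1.978, Millford 6.124, Ashgrove 6.029.
Rounding up: Stonebridge 2, Millford 7, Ashgrove 7 (total 16).

Stonebridge=2; Millford=7; Ashgrove=7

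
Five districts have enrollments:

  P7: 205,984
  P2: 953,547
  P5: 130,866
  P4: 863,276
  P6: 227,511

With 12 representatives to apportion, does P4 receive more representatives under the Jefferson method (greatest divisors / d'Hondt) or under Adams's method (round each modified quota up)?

Jefferson

Jefferson: P7 1, P2 5, P5 0, P4 5, P6 1.
Adams: P7 1, P2 5, P5 1, P4 4, P6 1.
P4 gets 5 under Jefferson and 4 under Adams.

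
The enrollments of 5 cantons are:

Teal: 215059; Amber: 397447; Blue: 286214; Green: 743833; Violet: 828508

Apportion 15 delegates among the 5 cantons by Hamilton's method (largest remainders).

The standard divisor is 2471061/15 ≈ 164737.4.
Standard quotas: Teal 1.3055, Amber 2.4126, Blue 1.7374, Green 4.5153, Violet 5.0293.
Lower quotas: Teal 1, Amber 2, Blue 1, Green 4, Violet 5 (sum 13, leaving 2 seats).
Remainders in descending order: Blue 0.7374, Green 0.5153, Amber 0.4126, Teal 0.3055, Violet 0.0293.
The surplus seats go to Blue, Green.

Teal: 1, Amber: 2, Blue: 2, Green: 5, Violet: 5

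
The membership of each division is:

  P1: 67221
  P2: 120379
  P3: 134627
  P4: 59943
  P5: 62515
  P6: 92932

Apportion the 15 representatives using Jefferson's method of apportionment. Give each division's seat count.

Standard divisor 537617/15 ≈ 35841.133; standard quotas: P1 1.876, P2 3.359, P3 3.756, P4 1.672, P5 1.744, P6 2.593.
Rounding down gives 1, 3, 3, 1, 1, 2 = 11 seats, so the divisor must be adjusted.
With modified divisor 30500: modified quotas P1 2.204, P2 3.947, P3 4.414, P4 1.965, P5 2.050, P6 3.047.
Rounding down: P1 2, P2 3, P3 4, P4 1, P5 2, P6 3 (total 15).

P1 2, P2 3, P3 4, P4 1, P5 2, P6 3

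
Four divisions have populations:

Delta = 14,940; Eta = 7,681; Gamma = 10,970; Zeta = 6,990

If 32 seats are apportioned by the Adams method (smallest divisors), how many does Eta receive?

6

Standard divisor 40581/32 ≈ 1268.156; standard quotas: Delta 11.781, Eta 6.057, Gamma 8.650, Zeta 5.512.
Rounding up gives 12, 7, 9, 6 = 34 seats, so the divisor must be adjusted.
With modified divisor 1365: modified quotas Delta 10.945, Eta 5.627, Gamma 8.037, Zeta 5.121.
Rounding up: Delta 11, Eta 6, Gamma 9, Zeta 6 (total 32).
Eta receives 6.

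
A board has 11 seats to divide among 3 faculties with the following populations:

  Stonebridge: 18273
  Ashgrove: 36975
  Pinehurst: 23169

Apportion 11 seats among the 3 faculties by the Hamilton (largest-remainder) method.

The standard divisor is 78417/11 ≈ 7128.818.
Standard quotas: Stonebridge 2.5633, Ashgrove 5.1867, Pinehurst 3.2500.
Lower quotas: Stonebridge 2, Ashgrove 5, Pinehurst 3 (sum 10, leaving 1 seat).
Remainders in descending order: Stonebridge 0.5633, Pinehurst 0.2500, Ashgrove 0.1867.
The surplus seat goes to Stonebridge.

Stonebridge: 3; Ashgrove: 5; Pinehurst: 3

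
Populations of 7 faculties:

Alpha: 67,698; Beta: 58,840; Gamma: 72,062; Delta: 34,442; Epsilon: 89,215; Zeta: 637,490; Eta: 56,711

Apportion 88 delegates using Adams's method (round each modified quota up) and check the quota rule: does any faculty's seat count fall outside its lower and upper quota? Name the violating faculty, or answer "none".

Zeta

Standard quotas: Alpha 5.861, Beta 5.094, Gamma 6.239, Delta 2.982, Epsilon 7.724, Zeta 55.191, Eta 4.910.
Adams allocation: Alpha 6, Beta 5, Gamma 7, Delta 3, Epsilon 8, Zeta 54, Eta 5.
Zeta has quota 55.191 (lower 55, upper 56) but receives 54 — outside the quota interval.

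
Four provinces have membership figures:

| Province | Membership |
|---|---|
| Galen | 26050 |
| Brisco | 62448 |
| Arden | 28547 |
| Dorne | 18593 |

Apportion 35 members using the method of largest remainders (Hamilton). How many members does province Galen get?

Total 135638; standard divisor 135638/35 ≈ 3875.371.
Standard quotas: Galen 6.7219, Brisco 16.1141, Arden 7.3663, Dorne 4.7977.
Lower quotas: Galen 6, Brisco 16, Arden 7, Dorne 4 (sum 33, leaving 2 seats).
Remainders in descending order: Dorne 0.7977, Galen 0.7219, Arden 0.3663, Brisco 0.1141.
Largest remainders: Dorne, Galen receive the extra seats.
Galen receives 7.

7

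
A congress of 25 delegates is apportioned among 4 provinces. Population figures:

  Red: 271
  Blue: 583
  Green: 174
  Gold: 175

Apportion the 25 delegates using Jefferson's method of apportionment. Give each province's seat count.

Standard divisor 1203/25 ≈ 48.12; standard quotas: Red 5.632, Blue 12.116, Green 3.616, Gold 3.637.
Rounding down gives 5, 12, 3, 3 = 23 seats, so the divisor must be adjusted.
With modified divisor 44: modified quotas Red 6.159, Blue 13.250, Green 3.955, Gold 3.977.
Rounding down: Red 6, Blue 13, Green 3, Gold 3 (total 25).

Red: 6, Blue: 13, Green: 3, Gold: 3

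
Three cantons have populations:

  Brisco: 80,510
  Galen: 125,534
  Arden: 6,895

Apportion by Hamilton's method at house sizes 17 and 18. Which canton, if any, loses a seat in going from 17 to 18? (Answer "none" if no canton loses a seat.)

At 17 seats: Brisco 6, Galen 10, Arden 1.
At 18 seats: Brisco 7, Galen 11, Arden 0.
Arden drops from 1 to 0.

Arden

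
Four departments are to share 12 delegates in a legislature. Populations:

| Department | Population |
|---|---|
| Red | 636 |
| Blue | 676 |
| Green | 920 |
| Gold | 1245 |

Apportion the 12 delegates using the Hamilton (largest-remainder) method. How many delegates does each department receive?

Total 3477; standard divisor 3477/12 ≈ 289.75.
Standard quotas: Red 2.195, Blue 2.333, Green 3.175, Gold 4.297.
Lower quotas: Red 2, Blue 2, Green 3, Gold 4 (sum 11, leaving 1 seat).
Remainders in descending order: Blue 0.333, Gold 0.297, Red 0.195, Green 0.175.
The surplus seat goes to Blue.

Red 2, Blue 3, Green 3, Gold 4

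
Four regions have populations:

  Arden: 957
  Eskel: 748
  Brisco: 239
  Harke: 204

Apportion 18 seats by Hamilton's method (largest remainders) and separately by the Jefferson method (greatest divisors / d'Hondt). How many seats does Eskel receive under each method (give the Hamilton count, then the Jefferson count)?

6 and 7

Hamilton: Arden 8, Eskel 6, Brisco 2, Harke 2.
Jefferson: Arden 8, Eskel 7, Brisco 2, Harke 1.
Eskel gets 6 under Hamilton and 7 under Jefferson.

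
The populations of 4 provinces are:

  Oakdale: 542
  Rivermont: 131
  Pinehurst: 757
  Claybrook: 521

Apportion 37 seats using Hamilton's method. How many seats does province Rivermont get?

3

Standard divisor: 1951 ÷ 37 ≈ 52.73.
Standard quotas: Oakdale 10.279, Rivermont 2.484, Pinehurst 14.356, Claybrook 9.881.
Lower quotas: Oakdale 10, Rivermont 2, Pinehurst 14, Claybrook 9 (sum 35, leaving 2 seats).
Remainders in descending order: Claybrook 0.881, Rivermont 0.484, Pinehurst 0.356, Oakdale 0.279.
The surplus seats go to Claybrook, Rivermont.
Rivermont receives 3.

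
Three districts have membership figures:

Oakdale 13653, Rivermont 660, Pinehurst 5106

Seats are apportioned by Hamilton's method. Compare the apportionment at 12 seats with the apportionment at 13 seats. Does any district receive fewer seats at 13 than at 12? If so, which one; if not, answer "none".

At 12 seats: Oakdale 9, Rivermont 0, Pinehurst 3.
At 13 seats: Oakdale 9, Rivermont 1, Pinehurst 3.
No district's allocation decreased.

none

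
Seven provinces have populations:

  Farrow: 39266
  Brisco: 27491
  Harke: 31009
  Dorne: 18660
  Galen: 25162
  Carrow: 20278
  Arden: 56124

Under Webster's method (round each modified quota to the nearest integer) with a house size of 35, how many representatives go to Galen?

4

Standard divisor 217990/35 ≈ 6228.286; standard quotas: Farrow 6.304, Brisco 4.414, Harke 4.979, Dorne 2.996, Galen 4.040, Carrow 3.256, Arden 9.011.
Rounding to the nearest integer gives 6, 4, 5, 3, 4, 3, 9 = 34 seats, so the divisor must be adjusted.
With modified divisor 6080: modified quotas Farrow 6.458, Brisco 4.522, Harke 5.100, Dorne 3.069, Galen 4.138, Carrow 3.335, Arden 9.231.
Rounding to the nearest integer: Farrow 6, Brisco 5, Harke 5, Dorne 3, Galen 4, Carrow 3, Arden 9 (total 35).
Galen receives 4.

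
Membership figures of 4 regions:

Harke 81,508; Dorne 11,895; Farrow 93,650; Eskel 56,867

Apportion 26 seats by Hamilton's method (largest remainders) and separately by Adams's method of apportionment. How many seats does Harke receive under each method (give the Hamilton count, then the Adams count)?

Hamilton: Harke 9, Dorne 1, Farrow 10, Eskel 6.
Adams: Harke 8, Dorne 2, Farrow 10, Eskel 6.
Harke gets 9 under Hamilton and 8 under Adams.

9 and 8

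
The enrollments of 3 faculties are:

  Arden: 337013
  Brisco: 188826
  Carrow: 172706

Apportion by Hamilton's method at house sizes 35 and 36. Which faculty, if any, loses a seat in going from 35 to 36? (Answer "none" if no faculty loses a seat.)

At 35 seats: Arden 17, Brisco 9, Carrow 9.
At 36 seats: Arden 17, Brisco 10, Carrow 9.
No faculty's allocation decreased.

none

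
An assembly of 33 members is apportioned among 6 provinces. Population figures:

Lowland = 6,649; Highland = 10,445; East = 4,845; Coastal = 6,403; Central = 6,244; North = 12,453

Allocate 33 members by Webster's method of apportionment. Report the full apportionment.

Standard divisor 47039/33 ≈ 1425.424; standard quotas: Lowland 4.665, Highland 7.328, East 3.399, Coastal 4.492, Central 4.380, North 8.736.
Rounding to the nearest integer gives 5, 7, 3, 4, 4, 9 = 32 seats, so the divisor must be adjusted.
With modified divisor 1400: modified quotas Lowland 4.749, Highland 7.461, East 3.461, Coastal 4.574, Central 4.460, North 8.895.
Rounding to the nearest integer: Lowland 5, Highland 7, East 3, Coastal 5, Central 4, North 9 (total 33).

Lowland 5, Highland 7, East 3, Coastal 5, Central 4, North 9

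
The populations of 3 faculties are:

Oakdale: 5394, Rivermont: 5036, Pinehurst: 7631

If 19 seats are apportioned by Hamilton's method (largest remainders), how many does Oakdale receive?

6

Total 18061; standard divisor 18061/19 ≈ 950.579.
Standard quotas: Oakdale 5.6744, Rivermont 5.2978, Pinehurst 8.0277.
Lower quotas: Oakdale 5, Rivermont 5, Pinehurst 8 (sum 18, leaving 1 seat).
Remainders in descending order: Oakdale 0.6744, Rivermont 0.2978, Pinehurst 0.0277.
Largest remainder: Oakdale receives the extra seat.
Oakdale receives 6.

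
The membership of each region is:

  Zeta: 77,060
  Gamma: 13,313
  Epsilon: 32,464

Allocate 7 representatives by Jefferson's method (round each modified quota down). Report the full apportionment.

Zeta 5, Gamma 0, Epsilon 2

Standard divisor 122837/7 ≈ 17548.143; standard quotas: Zeta 4.391, Gamma 0.759, Epsilon 1.850.
Rounding down gives 4, 0, 1 = 5 seats, so the divisor must be adjusted.
With modified divisor 14400: modified quotas Zeta 5.351, Gamma 0.925, Epsilon 2.254.
Rounding down: Zeta 5, Gamma 0, Epsilon 2 (total 7).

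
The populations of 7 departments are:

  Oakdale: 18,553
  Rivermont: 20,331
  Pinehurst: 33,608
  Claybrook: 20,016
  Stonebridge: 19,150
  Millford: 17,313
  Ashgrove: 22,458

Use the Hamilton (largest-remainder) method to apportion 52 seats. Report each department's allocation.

Oakdale: 6; Rivermont: 7; Pinehurst: 11; Claybrook: 7; Stonebridge: 7; Millford: 6; Ashgrove: 8

Total 151429; standard divisor 151429/52 ≈ 2912.096.
Standard quotas: Oakdale 6.3710, Rivermont 6.9816, Pinehurst 11.5408, Claybrook 6.8734, Stonebridge 6.5760, Millford 5.9452, Ashgrove 7.7120.
Lower quotas: Oakdale 6, Rivermont 6, Pinehurst 11, Claybrook 6, Stonebridge 6, Millford 5, Ashgrove 7 (sum 47, leaving 5 seats).
Remainders in descending order: Rivermont 0.9816, Millford 0.9452, Claybrook 0.8734, Ashgrove 0.7120, Stonebridge 0.5760, Pinehurst 0.5408, Oakdale 0.3710.
Largest remainders: Rivermont, Millford, Claybrook, Ashgrove, Stonebridge receive the extra seats.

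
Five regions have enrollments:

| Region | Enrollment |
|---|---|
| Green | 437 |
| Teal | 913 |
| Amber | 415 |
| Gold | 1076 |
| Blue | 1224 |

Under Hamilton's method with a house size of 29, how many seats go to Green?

3

Total 4065; standard divisor 4065/29 ≈ 140.172.
Standard quotas: Green 3.118, Teal 6.513, Amber 2.961, Gold 7.676, Blue 8.732.
Lower quotas: Green 3, Teal 6, Amber 2, Gold 7, Blue 8 (sum 26, leaving 3 seats).
Remainders in descending order: Amber 0.961, Blue 0.732, Gold 0.676, Teal 0.513, Green 0.118.
Largest remainders: Amber, Blue, Gold receive the extra seats.
Green receives 3.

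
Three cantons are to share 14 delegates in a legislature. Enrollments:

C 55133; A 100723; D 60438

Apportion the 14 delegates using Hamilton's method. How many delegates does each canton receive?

C 4, A 6, D 4

Total 216294; standard divisor 216294/14 ≈ 15449.571.
Standard quotas: C 3.5686, A 6.5195, D 3.9120.
Lower quotas: C 3, A 6, D 3 (sum 12, leaving 2 seats).
Remainders in descending order: D 0.9120, C 0.5686, A 0.5195.
The surplus seats go to D, C.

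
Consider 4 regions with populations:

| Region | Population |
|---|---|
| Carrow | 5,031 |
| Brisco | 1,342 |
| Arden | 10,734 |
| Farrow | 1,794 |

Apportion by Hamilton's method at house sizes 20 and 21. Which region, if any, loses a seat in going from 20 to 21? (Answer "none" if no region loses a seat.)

At 20 seats: Carrow 5, Brisco 2, Arden 11, Farrow 2.
At 21 seats: Carrow 6, Brisco 1, Arden 12, Farrow 2.
Brisco drops from 2 to 1.

Brisco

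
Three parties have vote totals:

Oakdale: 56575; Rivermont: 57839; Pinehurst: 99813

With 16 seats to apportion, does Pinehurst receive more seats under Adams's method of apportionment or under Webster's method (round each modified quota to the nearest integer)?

Adams: Oakdale 4, Rivermont 5, Pinehurst 7.
Webster: Oakdale 4, Rivermont 4, Pinehurst 8.
Pinehurst gets 7 under Adams and 8 under Webster.

Webster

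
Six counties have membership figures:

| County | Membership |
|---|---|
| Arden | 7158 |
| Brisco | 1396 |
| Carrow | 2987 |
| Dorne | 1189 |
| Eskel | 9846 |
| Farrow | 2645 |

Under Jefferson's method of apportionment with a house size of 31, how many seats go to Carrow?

Standard divisor 25221/31 ≈ 813.581; standard quotas: Arden 8.798, Brisco 1.716, Carrow 3.671, Dorne 1.461, Eskel 12.102, Farrow 3.251.
Rounding down gives 8, 1, 3, 1, 12, 3 = 28 seats, so the divisor must be adjusted.
With modified divisor 730: modified quotas Arden 9.805, Brisco 1.912, Carrow 4.092, Dorne 1.629, Eskel 13.488, Farrow 3.623.
Rounding down: Arden 9, Brisco 1, Carrow 4, Dorne 1, Eskel 13, Farrow 3 (total 31).
Carrow receives 4.

4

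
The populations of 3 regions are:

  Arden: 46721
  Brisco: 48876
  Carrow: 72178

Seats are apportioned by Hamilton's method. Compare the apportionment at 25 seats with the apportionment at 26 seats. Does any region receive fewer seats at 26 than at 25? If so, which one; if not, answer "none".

At 25 seats: Arden 7, Brisco 7, Carrow 11.
At 26 seats: Arden 7, Brisco 8, Carrow 11.
No region's allocation decreased.

none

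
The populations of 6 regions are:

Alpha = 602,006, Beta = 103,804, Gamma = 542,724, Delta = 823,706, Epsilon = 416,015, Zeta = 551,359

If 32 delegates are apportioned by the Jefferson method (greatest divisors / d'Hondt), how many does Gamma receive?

Standard divisor 3039614/32 ≈ 94987.938; standard quotas: Alpha 6.338, Beta 1.093, Gamma 5.714, Delta 8.672, Epsilon 4.380, Zeta 5.805.
Rounding down gives 6, 1, 5, 8, 4, 5 = 29 seats, so the divisor must be adjusted.
With modified divisor 88200: modified quotas Alpha 6.825, Beta 1.177, Gamma 6.153, Delta 9.339, Epsilon 4.717, Zeta 6.251.
Rounding down: Alpha 6, Beta 1, Gamma 6, Delta 9, Epsilon 4, Zeta 6 (total 32).
Gamma receives 6.

6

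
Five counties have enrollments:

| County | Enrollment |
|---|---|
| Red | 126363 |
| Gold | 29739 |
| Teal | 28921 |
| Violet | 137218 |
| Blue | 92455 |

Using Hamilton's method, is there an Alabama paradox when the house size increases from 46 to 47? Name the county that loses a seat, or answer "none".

Gold

At 46 seats: Red 14, Gold 4, Teal 3, Violet 15, Blue 10.
At 47 seats: Red 14, Gold 3, Teal 3, Violet 16, Blue 11.
Gold drops from 4 to 3.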